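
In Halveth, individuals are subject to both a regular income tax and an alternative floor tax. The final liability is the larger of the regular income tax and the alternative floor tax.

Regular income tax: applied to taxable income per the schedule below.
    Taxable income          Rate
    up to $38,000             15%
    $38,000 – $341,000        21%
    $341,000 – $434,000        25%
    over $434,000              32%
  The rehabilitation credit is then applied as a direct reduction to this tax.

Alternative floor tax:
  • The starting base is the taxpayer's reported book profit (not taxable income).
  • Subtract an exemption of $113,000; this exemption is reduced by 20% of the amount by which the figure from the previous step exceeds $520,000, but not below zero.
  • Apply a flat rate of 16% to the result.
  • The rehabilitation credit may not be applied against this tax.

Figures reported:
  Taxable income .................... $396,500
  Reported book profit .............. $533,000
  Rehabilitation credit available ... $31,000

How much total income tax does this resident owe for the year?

Regular income tax:
  $38,000 × 15% = $5,700
  $303,000 × 21% = $63,630
  $55,500 × 25% = $13,875
  → $83,205
  Less rehabilitation credit $31,000 → $52,205

Alternative floor tax:
  Base (reported book profit): $533,000
  Exemption: $113,000 − 20% × ($533,000 − $520,000) = $113,000 − $2,600 = $110,400
  Base: $533,000 − $110,400 = $422,600
  $422,600 × 16% = $67,616

$67,616 > $52,205, so the alternative floor tax is the binding amount.

$67,616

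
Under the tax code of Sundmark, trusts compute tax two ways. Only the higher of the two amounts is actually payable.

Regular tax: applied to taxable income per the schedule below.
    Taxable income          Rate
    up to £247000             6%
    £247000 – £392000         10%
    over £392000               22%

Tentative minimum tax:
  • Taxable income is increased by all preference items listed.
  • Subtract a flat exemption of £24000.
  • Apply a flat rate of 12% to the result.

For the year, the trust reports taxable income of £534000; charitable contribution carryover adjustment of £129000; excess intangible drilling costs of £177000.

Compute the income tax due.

Tentative minimum tax:
  Adjusted income: £534000 + £129000 + £177000 = £840000
  Less exemption £24000 → base £816000
  £816000 × 12% = £97920

Regular tax:
  £247000 × 6% = £14820
  £145000 × 10% = £14500
  £142000 × 22% = £31240
  → £60560

£97920 > £60560, so the tentative minimum tax is the binding amount.

£97920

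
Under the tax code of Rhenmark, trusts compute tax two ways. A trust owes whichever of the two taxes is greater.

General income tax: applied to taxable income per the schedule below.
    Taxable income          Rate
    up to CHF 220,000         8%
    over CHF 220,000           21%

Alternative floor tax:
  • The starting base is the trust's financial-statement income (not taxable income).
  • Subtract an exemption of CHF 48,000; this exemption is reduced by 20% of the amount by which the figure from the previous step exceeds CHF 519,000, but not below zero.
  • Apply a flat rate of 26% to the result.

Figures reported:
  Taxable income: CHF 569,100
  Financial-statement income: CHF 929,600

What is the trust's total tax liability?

CHF 241,696

Alternative floor tax:
  Base (financial-statement income): CHF 929,600
  Exemption: 20% × (CHF 929,600 − CHF 519,000) = CHF 82,120 ≥ CHF 48,000, so the exemption is fully phased out
  Base: CHF 929,600 − CHF 0 = CHF 929,600
  CHF 929,600 × 26% = CHF 241,696

General income tax:
  CHF 220,000 × 8% = CHF 17,600
  CHF 349,100 × 21% = CHF 73,311
  → CHF 90,911

CHF 241,696 > CHF 90,911, so the alternative floor tax is the binding amount.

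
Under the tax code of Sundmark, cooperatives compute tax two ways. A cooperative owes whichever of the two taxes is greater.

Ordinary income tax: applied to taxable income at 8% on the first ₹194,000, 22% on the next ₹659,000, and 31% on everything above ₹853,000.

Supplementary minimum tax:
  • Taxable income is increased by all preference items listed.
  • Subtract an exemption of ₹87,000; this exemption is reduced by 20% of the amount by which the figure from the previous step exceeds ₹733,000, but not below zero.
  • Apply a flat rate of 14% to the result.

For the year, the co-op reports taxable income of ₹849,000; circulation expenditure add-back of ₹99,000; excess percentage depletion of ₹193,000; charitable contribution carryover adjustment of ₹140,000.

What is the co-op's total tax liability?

₹179,340

Ordinary income tax:
  ₹194,000 × 8% = ₹15,520
  ₹655,000 × 22% = ₹144,100
  → ₹159,620

Supplementary minimum tax:
  Adjusted income: ₹849,000 + ₹99,000 + ₹193,000 + ₹140,000 = ₹1,281,000
  Exemption: 20% × (₹1,281,000 − ₹733,000) = ₹109,600 ≥ ₹87,000, so the exemption is fully phased out
  Base: ₹1,281,000 − ₹0 = ₹1,281,000
  ₹1,281,000 × 14% = ₹179,340

₹179,340 > ₹159,620, so the supplementary minimum tax is the binding amount.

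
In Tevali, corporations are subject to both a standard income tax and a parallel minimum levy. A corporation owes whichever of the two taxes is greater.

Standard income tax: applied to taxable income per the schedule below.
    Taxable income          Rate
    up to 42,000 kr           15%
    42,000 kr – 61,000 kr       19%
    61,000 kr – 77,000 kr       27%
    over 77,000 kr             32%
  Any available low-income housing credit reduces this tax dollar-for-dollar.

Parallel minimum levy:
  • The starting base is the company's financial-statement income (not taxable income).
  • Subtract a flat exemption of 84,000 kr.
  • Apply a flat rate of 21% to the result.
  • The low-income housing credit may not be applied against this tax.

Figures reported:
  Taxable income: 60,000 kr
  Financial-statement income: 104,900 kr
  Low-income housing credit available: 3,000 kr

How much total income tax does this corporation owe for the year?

6,720 kr

Standard income tax:
  42,000 kr × 15% = 6,300 kr
  18,000 kr × 19% = 3,420 kr
  → 9,720 kr
  Less low-income housing credit 3,000 kr → 6,720 kr

Parallel minimum levy:
  Base (financial-statement income): 104,900 kr
  Less exemption 84,000 kr → base 20,900 kr
  20,900 kr × 21% = 4,389 kr

6,720 kr > 4,389 kr, so the standard income tax governs.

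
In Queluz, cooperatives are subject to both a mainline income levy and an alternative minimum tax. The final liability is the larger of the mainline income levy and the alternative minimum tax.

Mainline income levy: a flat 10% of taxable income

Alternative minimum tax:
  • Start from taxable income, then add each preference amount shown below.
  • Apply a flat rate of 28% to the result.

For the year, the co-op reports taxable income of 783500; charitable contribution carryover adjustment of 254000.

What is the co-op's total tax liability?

Mainline income levy:
  783500 × 10% = 78350

Alternative minimum tax:
  Adjusted income: 783500 + 254000 = 1037500
  1037500 × 28% = 290500

290500 > 78350, so the alternative minimum tax is the binding amount.

290500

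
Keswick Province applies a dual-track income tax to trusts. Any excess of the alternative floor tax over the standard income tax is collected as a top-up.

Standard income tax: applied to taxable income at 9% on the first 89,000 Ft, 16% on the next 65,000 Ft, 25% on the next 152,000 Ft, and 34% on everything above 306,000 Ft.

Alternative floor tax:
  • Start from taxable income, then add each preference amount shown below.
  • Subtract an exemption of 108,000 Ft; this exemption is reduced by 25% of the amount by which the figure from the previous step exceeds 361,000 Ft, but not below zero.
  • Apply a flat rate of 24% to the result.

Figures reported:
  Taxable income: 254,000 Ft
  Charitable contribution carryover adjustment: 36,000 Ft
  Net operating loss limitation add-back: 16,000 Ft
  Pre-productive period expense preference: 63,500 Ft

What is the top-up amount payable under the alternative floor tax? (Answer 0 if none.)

19,860 Ft

Alternative floor tax:
  Adjusted income: 254,000 Ft + 36,000 Ft + 16,000 Ft + 63,500 Ft = 369,500 Ft
  Exemption: 108,000 Ft − 25% × (369,500 Ft − 361,000 Ft) = 108,000 Ft − 2,125 Ft = 105,875 Ft
  Base: 369,500 Ft − 105,875 Ft = 263,625 Ft
  263,625 Ft × 24% = 63,270 Ft

Standard income tax:
  89,000 Ft × 9% = 8,010 Ft
  65,000 Ft × 16% = 10,400 Ft
  100,000 Ft × 25% = 25,000 Ft
  → 43,410 Ft

Excess of alternative floor tax over standard income tax: 63,270 Ft − 43,410 Ft = 19,860 Ft.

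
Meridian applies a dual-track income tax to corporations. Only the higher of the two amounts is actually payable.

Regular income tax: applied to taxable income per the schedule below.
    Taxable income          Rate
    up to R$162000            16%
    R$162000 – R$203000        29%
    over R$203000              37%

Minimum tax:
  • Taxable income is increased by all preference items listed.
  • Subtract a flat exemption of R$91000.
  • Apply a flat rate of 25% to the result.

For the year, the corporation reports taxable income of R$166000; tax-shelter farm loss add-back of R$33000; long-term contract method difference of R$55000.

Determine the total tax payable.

Minimum tax:
  Adjusted income: R$166000 + R$33000 + R$55000 = R$254000
  Less exemption R$91000 → base R$163000
  R$163000 × 25% = R$40750

Regular income tax:
  R$162000 × 16% = R$25920
  R$4000 × 29% = R$1160
  → R$27080

R$40750 > R$27080, so the minimum tax is the binding amount.

R$40750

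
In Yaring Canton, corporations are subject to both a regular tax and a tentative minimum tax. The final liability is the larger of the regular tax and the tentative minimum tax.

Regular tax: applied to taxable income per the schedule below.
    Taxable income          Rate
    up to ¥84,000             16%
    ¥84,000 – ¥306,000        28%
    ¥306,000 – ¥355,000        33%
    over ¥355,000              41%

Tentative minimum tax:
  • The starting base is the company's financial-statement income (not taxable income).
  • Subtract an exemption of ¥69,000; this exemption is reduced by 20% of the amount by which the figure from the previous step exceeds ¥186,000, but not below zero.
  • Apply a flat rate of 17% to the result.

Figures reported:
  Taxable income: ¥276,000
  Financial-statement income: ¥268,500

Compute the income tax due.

¥67,200

Regular tax:
  ¥84,000 × 16% = ¥13,440
  ¥192,000 × 28% = ¥53,760
  → ¥67,200

Tentative minimum tax:
  Base (financial-statement income): ¥268,500
  Exemption: ¥69,000 − 20% × (¥268,500 − ¥186,000) = ¥69,000 − ¥16,500 = ¥52,500
  Base: ¥268,500 − ¥52,500 = ¥216,000
  ¥216,000 × 17% = ¥36,720

¥67,200 > ¥36,720, so the regular tax governs.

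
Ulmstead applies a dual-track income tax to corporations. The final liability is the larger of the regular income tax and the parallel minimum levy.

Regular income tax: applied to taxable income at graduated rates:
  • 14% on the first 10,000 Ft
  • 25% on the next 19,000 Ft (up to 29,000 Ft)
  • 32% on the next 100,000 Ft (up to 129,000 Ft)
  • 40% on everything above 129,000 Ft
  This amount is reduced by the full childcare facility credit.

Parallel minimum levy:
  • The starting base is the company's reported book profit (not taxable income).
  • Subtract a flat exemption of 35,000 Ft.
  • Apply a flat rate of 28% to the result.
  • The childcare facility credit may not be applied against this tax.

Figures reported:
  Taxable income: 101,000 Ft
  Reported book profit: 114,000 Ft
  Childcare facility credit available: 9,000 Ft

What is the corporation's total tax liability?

22,120 Ft

Parallel minimum levy:
  Base (reported book profit): 114,000 Ft
  Less exemption 35,000 Ft → base 79,000 Ft
  79,000 Ft × 28% = 22,120 Ft

Regular income tax:
  10,000 Ft × 14% = 1,400 Ft
  19,000 Ft × 25% = 4,750 Ft
  72,000 Ft × 32% = 23,040 Ft
  → 29,190 Ft
  Less childcare facility credit 9,000 Ft → 20,190 Ft

22,120 Ft > 20,190 Ft, so the parallel minimum levy is the binding amount.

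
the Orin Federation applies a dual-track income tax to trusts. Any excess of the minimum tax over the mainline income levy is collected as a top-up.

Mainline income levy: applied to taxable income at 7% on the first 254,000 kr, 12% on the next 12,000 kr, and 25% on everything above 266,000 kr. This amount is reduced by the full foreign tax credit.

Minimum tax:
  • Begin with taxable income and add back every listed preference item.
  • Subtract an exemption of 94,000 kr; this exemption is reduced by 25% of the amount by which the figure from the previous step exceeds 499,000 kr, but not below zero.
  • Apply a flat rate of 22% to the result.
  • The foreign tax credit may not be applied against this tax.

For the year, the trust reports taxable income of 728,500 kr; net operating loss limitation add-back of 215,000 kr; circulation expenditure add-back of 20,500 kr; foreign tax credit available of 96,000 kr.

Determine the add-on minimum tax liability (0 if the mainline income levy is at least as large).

173,235 kr

Mainline income levy:
  254,000 kr × 7% = 17,780 kr
  12,000 kr × 12% = 1,440 kr
  462,500 kr × 25% = 115,625 kr
  → 134,845 kr
  Less foreign tax credit 96,000 kr → 38,845 kr

Minimum tax:
  Adjusted income: 728,500 kr + 215,000 kr + 20,500 kr = 964,000 kr
  Exemption: 25% × (964,000 kr − 499,000 kr) = 116,250 kr ≥ 94,000 kr, so the exemption is fully phased out
  Base: 964,000 kr − 0 kr = 964,000 kr
  964,000 kr × 22% = 212,080 kr

Excess of minimum tax over mainline income levy: 212,080 kr − 38,845 kr = 173,235 kr.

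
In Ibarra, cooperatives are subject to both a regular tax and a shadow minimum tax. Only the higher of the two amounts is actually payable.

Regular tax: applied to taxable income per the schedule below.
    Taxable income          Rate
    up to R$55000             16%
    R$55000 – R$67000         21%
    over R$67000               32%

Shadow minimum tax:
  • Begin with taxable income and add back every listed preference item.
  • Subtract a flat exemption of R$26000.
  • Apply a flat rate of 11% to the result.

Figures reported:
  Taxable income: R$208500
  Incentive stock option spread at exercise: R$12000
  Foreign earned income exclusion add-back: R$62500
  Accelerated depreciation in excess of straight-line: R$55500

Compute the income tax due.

Regular tax:
  R$55000 × 16% = R$8800
  R$12000 × 21% = R$2520
  R$141500 × 32% = R$45280
  → R$56600

Shadow minimum tax:
  Adjusted income: R$208500 + R$12000 + R$62500 + R$55500 = R$338500
  Less exemption R$26000 → base R$312500
  R$312500 × 11% = R$34375

R$56600 > R$34375, so the regular tax governs.

R$56600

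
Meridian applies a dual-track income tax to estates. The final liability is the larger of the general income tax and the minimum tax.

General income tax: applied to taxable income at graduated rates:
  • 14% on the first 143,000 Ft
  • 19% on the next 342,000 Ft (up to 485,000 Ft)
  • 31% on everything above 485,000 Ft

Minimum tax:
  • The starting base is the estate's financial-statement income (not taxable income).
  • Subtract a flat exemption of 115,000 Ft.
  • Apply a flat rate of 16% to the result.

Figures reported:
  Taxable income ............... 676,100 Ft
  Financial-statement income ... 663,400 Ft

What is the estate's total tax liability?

144,241 Ft

General income tax:
  143,000 Ft × 14% = 20,020 Ft
  342,000 Ft × 19% = 64,980 Ft
  191,100 Ft × 31% = 59,241 Ft
  → 144,241 Ft

Minimum tax:
  Base (financial-statement income): 663,400 Ft
  Less exemption 115,000 Ft → base 548,400 Ft
  548,400 Ft × 16% = 87,744 Ft

144,241 Ft > 87,744 Ft, so the general income tax governs.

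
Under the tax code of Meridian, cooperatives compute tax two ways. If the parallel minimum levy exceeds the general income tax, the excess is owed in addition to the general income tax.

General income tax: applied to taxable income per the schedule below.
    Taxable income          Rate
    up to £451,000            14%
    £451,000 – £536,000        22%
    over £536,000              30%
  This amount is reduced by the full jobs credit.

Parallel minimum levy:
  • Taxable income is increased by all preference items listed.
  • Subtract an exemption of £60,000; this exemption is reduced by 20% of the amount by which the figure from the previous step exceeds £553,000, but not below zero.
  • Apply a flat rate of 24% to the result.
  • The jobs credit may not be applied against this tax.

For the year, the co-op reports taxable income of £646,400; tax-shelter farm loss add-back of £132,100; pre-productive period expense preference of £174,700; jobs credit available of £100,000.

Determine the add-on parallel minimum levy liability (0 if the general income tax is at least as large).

Parallel minimum levy:
  Adjusted income: £646,400 + £132,100 + £174,700 = £953,200
  Exemption: 20% × (£953,200 − £553,000) = £80,040 ≥ £60,000, so the exemption is fully phased out
  Base: £953,200 − £0 = £953,200
  £953,200 × 24% = £228,768

General income tax:
  £451,000 × 14% = £63,140
  £85,000 × 22% = £18,700
  £110,400 × 30% = £33,120
  → £114,960
  Less jobs credit £100,000 → £14,960

Excess of parallel minimum levy over general income tax: £228,768 − £14,960 = £213,808.

£213,808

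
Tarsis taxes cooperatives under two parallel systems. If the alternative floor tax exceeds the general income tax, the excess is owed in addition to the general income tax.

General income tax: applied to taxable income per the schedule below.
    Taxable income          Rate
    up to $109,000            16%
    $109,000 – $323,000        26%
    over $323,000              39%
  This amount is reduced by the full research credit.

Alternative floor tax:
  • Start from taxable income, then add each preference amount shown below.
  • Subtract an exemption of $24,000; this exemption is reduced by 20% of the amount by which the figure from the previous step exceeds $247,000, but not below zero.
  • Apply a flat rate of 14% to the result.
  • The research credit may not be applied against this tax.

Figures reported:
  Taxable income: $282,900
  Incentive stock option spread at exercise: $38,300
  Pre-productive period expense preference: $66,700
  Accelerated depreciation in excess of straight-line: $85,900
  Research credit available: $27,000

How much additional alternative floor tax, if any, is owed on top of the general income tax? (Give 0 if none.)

$30,678

General income tax:
  $109,000 × 16% = $17,440
  $173,900 × 26% = $45,214
  → $62,654
  Less research credit $27,000 → $35,654

Alternative floor tax:
  Adjusted income: $282,900 + $38,300 + $66,700 + $85,900 = $473,800
  Exemption: 20% × ($473,800 − $247,000) = $45,360 ≥ $24,000, so the exemption is fully phased out
  Base: $473,800 − $0 = $473,800
  $473,800 × 14% = $66,332

Excess of alternative floor tax over general income tax: $66,332 − $35,654 = $30,678.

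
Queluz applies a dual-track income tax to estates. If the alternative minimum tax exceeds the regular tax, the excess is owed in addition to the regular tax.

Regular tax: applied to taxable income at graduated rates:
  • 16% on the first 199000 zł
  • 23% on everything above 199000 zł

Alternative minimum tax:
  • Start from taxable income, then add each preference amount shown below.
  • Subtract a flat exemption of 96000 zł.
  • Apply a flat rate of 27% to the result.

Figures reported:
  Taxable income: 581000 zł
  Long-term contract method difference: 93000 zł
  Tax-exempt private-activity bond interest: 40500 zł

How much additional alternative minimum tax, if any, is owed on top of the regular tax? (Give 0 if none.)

Alternative minimum tax:
  Adjusted income: 581000 zł + 93000 zł + 40500 zł = 714500 zł
  Less exemption 96000 zł → base 618500 zł
  618500 zł × 27% = 166995 zł

Regular tax:
  199000 zł × 16% = 31840 zł
  382000 zł × 23% = 87860 zł
  → 119700 zł

Excess of alternative minimum tax over regular tax: 166995 zł − 119700 zł = 47295 zł.

47295 zł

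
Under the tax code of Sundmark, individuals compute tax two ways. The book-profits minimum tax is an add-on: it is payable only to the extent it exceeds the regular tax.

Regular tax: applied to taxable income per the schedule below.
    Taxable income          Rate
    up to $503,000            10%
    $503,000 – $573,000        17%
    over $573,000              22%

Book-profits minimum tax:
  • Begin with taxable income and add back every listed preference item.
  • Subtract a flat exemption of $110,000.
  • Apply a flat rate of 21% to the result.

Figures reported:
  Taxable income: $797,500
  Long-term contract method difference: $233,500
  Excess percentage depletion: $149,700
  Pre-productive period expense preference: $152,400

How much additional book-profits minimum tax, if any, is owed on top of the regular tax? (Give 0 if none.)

$145,261

Book-profits minimum tax:
  Adjusted income: $797,500 + $233,500 + $149,700 + $152,400 = $1,333,100
  Less exemption $110,000 → base $1,223,100
  $1,223,100 × 21% = $256,851

Regular tax:
  $503,000 × 10% = $50,300
  $70,000 × 17% = $11,900
  $224,500 × 22% = $49,390
  → $111,590

Excess of book-profits minimum tax over regular tax: $256,851 − $111,590 = $145,261.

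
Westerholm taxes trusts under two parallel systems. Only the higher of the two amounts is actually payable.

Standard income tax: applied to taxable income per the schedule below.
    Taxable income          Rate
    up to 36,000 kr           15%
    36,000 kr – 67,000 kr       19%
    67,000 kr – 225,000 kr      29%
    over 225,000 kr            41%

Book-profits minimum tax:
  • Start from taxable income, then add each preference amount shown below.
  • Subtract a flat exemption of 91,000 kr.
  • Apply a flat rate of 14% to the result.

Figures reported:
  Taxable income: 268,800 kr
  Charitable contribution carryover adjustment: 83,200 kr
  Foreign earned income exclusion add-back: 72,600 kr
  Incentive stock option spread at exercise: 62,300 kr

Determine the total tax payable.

Standard income tax:
  36,000 kr × 15% = 5,400 kr
  31,000 kr × 19% = 5,890 kr
  158,000 kr × 29% = 45,820 kr
  43,800 kr × 41% = 17,958 kr
  → 75,068 kr

Book-profits minimum tax:
  Adjusted income: 268,800 kr + 83,200 kr + 72,600 kr + 62,300 kr = 486,900 kr
  Less exemption 91,000 kr → base 395,900 kr
  395,900 kr × 14% = 55,426 kr

75,068 kr > 55,426 kr, so the standard income tax governs.

75,068 kr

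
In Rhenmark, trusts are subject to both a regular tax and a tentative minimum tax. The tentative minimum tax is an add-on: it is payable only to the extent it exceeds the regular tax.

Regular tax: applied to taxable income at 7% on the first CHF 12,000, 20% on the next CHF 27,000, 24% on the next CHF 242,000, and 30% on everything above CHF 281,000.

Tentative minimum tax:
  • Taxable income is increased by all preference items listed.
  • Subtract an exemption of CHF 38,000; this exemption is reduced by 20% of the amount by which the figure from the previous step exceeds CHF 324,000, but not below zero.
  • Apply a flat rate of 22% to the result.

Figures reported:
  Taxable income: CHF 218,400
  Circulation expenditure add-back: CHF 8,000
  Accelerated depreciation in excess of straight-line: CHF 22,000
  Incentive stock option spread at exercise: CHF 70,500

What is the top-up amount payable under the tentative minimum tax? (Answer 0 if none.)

CHF 12,502

Regular tax:
  CHF 12,000 × 7% = CHF 840
  CHF 27,000 × 20% = CHF 5,400
  CHF 179,400 × 24% = CHF 43,056
  → CHF 49,296

Tentative minimum tax:
  Adjusted income: CHF 218,400 + CHF 8,000 + CHF 22,000 + CHF 70,500 = CHF 318,900
  Exemption: CHF 318,900 ≤ CHF 324,000, so full CHF 38,000 applies
  Base: CHF 318,900 − CHF 38,000 = CHF 280,900
  CHF 280,900 × 22% = CHF 61,798

Excess of tentative minimum tax over regular tax: CHF 61,798 − CHF 49,296 = CHF 12,502.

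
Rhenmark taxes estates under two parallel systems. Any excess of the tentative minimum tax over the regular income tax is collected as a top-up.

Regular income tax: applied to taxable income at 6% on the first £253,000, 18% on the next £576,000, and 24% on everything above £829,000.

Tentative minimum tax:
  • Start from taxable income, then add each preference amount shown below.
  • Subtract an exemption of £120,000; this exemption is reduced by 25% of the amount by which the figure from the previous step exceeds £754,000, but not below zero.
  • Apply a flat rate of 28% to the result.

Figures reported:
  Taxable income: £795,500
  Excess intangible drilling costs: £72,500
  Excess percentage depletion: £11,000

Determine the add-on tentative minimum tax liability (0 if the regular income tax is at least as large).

£108,440

Tentative minimum tax:
  Adjusted income: £795,500 + £72,500 + £11,000 = £879,000
  Exemption: £120,000 − 25% × (£879,000 − £754,000) = £120,000 − £31,250 = £88,750
  Base: £879,000 − £88,750 = £790,250
  £790,250 × 28% = £221,270

Regular income tax:
  £253,000 × 6% = £15,180
  £542,500 × 18% = £97,650
  → £112,830

Excess of tentative minimum tax over regular income tax: £221,270 − £112,830 = £108,440.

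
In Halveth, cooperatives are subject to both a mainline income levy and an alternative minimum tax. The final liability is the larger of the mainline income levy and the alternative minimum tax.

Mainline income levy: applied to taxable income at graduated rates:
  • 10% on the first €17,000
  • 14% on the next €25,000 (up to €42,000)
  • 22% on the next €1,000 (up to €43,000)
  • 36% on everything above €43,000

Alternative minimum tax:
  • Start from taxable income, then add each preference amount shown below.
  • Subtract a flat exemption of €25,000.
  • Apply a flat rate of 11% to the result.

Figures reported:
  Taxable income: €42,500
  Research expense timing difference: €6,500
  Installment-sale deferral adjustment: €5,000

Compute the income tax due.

€5,310

Mainline income levy:
  €17,000 × 10% = €1,700
  €25,000 × 14% = €3,500
  €500 × 22% = €110
  → €5,310

Alternative minimum tax:
  Adjusted income: €42,500 + €6,500 + €5,000 = €54,000
  Less exemption €25,000 → base €29,000
  €29,000 × 11% = €3,190

€5,310 > €3,190, so the mainline income levy governs.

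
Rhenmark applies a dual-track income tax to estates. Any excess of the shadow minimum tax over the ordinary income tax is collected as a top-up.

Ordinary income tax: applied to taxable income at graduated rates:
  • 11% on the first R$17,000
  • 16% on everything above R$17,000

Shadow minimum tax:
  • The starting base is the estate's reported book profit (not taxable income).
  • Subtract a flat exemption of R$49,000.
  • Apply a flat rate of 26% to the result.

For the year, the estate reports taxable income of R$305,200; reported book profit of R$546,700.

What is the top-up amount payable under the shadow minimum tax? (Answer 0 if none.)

R$81,420

Shadow minimum tax:
  Base (reported book profit): R$546,700
  Less exemption R$49,000 → base R$497,700
  R$497,700 × 26% = R$129,402

Ordinary income tax:
  R$17,000 × 11% = R$1,870
  R$288,200 × 16% = R$46,112
  → R$47,982

Excess of shadow minimum tax over ordinary income tax: R$129,402 − R$47,982 = R$81,420.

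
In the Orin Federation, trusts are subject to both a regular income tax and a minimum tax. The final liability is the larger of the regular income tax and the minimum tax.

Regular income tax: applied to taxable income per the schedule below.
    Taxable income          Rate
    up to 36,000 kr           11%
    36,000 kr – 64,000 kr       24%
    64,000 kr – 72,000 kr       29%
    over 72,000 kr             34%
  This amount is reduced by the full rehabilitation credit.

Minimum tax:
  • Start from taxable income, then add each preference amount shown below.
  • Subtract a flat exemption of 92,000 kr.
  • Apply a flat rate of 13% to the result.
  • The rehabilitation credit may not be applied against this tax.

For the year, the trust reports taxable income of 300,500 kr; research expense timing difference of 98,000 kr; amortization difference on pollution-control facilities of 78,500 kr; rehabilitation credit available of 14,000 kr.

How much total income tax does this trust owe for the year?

Regular income tax:
  36,000 kr × 11% = 3,960 kr
  28,000 kr × 24% = 6,720 kr
  8,000 kr × 29% = 2,320 kr
  228,500 kr × 34% = 77,690 kr
  → 90,690 kr
  Less rehabilitation credit 14,000 kr → 76,690 kr

Minimum tax:
  Adjusted income: 300,500 kr + 98,000 kr + 78,500 kr = 477,000 kr
  Less exemption 92,000 kr → base 385,000 kr
  385,000 kr × 13% = 50,050 kr

76,690 kr > 50,050 kr, so the regular income tax governs.

76,690 kr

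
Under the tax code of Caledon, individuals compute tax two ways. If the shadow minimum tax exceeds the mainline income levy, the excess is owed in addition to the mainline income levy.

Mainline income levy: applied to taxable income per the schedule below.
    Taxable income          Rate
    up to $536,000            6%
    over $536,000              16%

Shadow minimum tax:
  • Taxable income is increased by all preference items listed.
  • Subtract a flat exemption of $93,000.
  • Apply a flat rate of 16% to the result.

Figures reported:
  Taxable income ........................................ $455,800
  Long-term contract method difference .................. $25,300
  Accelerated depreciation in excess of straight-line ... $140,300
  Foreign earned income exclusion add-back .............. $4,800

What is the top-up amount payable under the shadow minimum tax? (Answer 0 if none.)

$57,964

Mainline income levy:
  $455,800 × 6% = $27,348

Shadow minimum tax:
  Adjusted income: $455,800 + $25,300 + $140,300 + $4,800 = $626,200
  Less exemption $93,000 → base $533,200
  $533,200 × 16% = $85,312

Excess of shadow minimum tax over mainline income levy: $85,312 − $27,348 = $57,964.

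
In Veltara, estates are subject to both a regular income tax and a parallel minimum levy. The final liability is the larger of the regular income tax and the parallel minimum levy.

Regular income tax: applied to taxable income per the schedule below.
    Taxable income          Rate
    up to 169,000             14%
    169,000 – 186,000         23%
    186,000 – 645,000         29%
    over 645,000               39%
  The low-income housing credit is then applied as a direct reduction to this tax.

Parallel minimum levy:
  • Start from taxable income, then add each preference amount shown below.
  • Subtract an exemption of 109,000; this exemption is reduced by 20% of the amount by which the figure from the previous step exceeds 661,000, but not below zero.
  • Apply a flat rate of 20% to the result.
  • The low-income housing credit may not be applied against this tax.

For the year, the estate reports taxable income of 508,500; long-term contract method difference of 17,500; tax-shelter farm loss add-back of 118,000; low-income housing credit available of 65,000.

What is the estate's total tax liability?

107,000

Parallel minimum levy:
  Adjusted income: 508,500 + 17,500 + 118,000 = 644,000
  Exemption: 644,000 ≤ 661,000, so full 109,000 applies
  Base: 644,000 − 109,000 = 535,000
  535,000 × 20% = 107,000

Regular income tax:
  169,000 × 14% = 23,660
  17,000 × 23% = 3,910
  322,500 × 29% = 93,525
  → 121,095
  Less low-income housing credit 65,000 → 56,095

107,000 > 56,095, so the parallel minimum levy is the binding amount.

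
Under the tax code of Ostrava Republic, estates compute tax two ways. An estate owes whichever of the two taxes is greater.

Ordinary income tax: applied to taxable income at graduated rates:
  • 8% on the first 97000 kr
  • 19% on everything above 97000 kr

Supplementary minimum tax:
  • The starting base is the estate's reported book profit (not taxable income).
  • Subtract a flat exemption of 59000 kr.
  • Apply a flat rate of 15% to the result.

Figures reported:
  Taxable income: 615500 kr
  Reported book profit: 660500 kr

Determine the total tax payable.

106275 kr

Ordinary income tax:
  97000 kr × 8% = 7760 kr
  518500 kr × 19% = 98515 kr
  → 106275 kr

Supplementary minimum tax:
  Base (reported book profit): 660500 kr
  Less exemption 59000 kr → base 601500 kr
  601500 kr × 15% = 90225 kr

106275 kr > 90225 kr, so the ordinary income tax governs.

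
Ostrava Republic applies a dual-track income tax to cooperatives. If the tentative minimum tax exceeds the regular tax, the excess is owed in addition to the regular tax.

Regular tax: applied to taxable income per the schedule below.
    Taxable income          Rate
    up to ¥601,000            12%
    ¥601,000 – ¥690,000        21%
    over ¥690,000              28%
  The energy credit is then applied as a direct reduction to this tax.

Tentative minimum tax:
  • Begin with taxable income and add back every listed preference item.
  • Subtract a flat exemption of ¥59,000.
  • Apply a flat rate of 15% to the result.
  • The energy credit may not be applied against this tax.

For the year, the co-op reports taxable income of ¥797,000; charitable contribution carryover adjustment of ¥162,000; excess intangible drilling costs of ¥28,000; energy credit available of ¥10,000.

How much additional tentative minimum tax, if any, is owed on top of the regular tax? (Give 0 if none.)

Regular tax:
  ¥601,000 × 12% = ¥72,120
  ¥89,000 × 21% = ¥18,690
  ¥107,000 × 28% = ¥29,960
  → ¥120,770
  Less energy credit ¥10,000 → ¥110,770

Tentative minimum tax:
  Adjusted income: ¥797,000 + ¥162,000 + ¥28,000 = ¥987,000
  Less exemption ¥59,000 → base ¥928,000
  ¥928,000 × 15% = ¥139,200

Excess of tentative minimum tax over regular tax: ¥139,200 − ¥110,770 = ¥28,430.

¥28,430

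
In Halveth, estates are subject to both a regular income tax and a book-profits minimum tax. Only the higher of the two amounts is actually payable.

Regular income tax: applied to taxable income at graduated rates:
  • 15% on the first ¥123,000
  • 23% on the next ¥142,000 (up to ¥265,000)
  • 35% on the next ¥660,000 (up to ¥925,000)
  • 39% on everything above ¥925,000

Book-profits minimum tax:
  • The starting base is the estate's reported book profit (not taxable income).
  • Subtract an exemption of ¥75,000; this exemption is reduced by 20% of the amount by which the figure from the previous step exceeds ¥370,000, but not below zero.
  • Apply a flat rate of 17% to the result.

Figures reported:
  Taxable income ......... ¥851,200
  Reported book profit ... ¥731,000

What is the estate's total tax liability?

Regular income tax:
  ¥123,000 × 15% = ¥18,450
  ¥142,000 × 23% = ¥32,660
  ¥586,200 × 35% = ¥205,170
  → ¥256,280

Book-profits minimum tax:
  Base (reported book profit): ¥731,000
  Exemption: ¥75,000 − 20% × (¥731,000 − ¥370,000) = ¥75,000 − ¥72,200 = ¥2,800
  Base: ¥731,000 − ¥2,800 = ¥728,200
  ¥728,200 × 17% = ¥123,794

¥256,280 > ¥123,794, so the regular income tax governs.

¥256,280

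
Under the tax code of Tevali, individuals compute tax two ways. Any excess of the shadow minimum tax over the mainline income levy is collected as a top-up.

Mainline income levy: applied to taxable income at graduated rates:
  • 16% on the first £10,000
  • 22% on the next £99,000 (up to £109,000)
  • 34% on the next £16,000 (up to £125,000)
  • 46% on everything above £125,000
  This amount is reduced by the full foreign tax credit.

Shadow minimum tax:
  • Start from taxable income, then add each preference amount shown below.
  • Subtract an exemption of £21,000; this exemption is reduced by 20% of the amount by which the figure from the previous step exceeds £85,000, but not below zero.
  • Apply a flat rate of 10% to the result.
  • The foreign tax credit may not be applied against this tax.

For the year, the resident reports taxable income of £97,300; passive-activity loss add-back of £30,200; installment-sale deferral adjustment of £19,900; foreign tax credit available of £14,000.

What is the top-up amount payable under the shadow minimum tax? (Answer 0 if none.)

£7,082

Shadow minimum tax:
  Adjusted income: £97,300 + £30,200 + £19,900 = £147,400
  Exemption: £21,000 − 20% × (£147,400 − £85,000) = £21,000 − £12,480 = £8,520
  Base: £147,400 − £8,520 = £138,880
  £138,880 × 10% = £13,888

Mainline income levy:
  £10,000 × 16% = £1,600
  £87,300 × 22% = £19,206
  → £20,806
  Less foreign tax credit £14,000 → £6,806

Excess of shadow minimum tax over mainline income levy: £13,888 − £6,806 = £7,082.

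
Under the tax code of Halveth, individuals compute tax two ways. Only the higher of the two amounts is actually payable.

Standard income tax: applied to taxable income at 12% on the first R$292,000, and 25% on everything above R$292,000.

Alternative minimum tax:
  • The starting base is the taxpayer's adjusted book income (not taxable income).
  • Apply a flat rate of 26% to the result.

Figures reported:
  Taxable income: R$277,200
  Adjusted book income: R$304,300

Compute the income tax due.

Alternative minimum tax:
  Base (adjusted book income): R$304,300
  R$304,300 × 26% = R$79,118

Standard income tax:
  R$277,200 × 12% = R$33,264

R$79,118 > R$33,264, so the alternative minimum tax is the binding amount.

R$79,118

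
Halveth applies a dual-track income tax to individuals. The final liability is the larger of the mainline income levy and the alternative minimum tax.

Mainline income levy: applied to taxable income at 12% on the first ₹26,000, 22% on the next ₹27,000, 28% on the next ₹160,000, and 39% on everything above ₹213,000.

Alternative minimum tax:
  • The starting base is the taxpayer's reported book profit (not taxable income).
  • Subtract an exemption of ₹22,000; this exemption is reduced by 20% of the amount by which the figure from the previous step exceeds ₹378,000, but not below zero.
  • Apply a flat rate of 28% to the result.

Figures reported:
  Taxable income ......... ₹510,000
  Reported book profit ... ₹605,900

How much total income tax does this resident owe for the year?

Alternative minimum tax:
  Base (reported book profit): ₹605,900
  Exemption: 20% × (₹605,900 − ₹378,000) = ₹45,580 ≥ ₹22,000, so the exemption is fully phased out
  Base: ₹605,900 − ₹0 = ₹605,900
  ₹605,900 × 28% = ₹169,652

Mainline income levy:
  ₹26,000 × 12% = ₹3,120
  ₹27,000 × 22% = ₹5,940
  ₹160,000 × 28% = ₹44,800
  ₹297,000 × 39% = ₹115,830
  → ₹169,690

₹169,690 > ₹169,652, so the mainline income levy governs.

₹169,690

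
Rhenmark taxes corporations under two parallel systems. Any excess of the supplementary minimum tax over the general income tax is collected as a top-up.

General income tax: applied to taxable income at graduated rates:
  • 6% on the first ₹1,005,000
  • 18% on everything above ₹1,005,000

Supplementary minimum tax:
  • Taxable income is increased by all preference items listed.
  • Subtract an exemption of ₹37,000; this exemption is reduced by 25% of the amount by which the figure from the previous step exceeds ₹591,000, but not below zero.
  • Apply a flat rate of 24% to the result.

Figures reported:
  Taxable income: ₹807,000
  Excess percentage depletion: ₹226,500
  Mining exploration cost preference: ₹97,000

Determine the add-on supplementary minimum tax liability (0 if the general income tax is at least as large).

General income tax:
  ₹807,000 × 6% = ₹48,420

Supplementary minimum tax:
  Adjusted income: ₹807,000 + ₹226,500 + ₹97,000 = ₹1,130,500
  Exemption: 25% × (₹1,130,500 − ₹591,000) = ₹134,875 ≥ ₹37,000, so the exemption is fully phased out
  Base: ₹1,130,500 − ₹0 = ₹1,130,500
  ₹1,130,500 × 24% = ₹271,320

Excess of supplementary minimum tax over general income tax: ₹271,320 − ₹48,420 = ₹222,900.

₹222,900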